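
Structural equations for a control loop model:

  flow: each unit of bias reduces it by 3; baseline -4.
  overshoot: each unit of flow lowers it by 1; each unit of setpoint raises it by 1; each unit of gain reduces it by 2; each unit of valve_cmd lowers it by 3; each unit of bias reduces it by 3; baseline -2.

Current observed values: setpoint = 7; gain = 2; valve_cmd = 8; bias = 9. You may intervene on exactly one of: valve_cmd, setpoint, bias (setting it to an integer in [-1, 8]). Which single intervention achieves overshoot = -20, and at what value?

Intervening on valve_cmd: overshoot = -3*valve_cmd + 5. Reaching -20 requires valve_cmd = 25/3, not an integer.
Intervening on setpoint: with other inputs at their observed values, overshoot = setpoint - 26. Solving for -20 gives setpoint = 6, within [-1, 8].
Intervening on bias: the paths from bias to overshoot cancel (net effect zero), leaving overshoot = -19; -20 is unreachable this way.

set setpoint = 6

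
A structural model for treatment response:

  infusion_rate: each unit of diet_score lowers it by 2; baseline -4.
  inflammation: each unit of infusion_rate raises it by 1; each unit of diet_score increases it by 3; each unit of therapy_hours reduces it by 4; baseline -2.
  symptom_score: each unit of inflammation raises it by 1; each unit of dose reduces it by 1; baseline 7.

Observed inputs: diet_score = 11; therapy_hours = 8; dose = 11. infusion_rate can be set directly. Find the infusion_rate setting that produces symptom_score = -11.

Intervening on infusion_rate fixes its value directly, overriding its dependence on diet_score.
Substituting into the inflammation equation gives inflammation = infusion_rate - 1.
Substituting into the symptom_score equation gives symptom_score = infusion_rate - 5.
Solve infusion_rate - 5 = -11: infusion_rate = (-11 + 5) / 1 = -6.

infusion_rate = -6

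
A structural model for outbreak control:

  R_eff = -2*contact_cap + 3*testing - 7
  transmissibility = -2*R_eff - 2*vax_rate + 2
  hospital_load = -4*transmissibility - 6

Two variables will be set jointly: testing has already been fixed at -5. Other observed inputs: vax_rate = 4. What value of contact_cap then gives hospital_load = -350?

With testing held at -5:
Substituting into the R_eff equation gives R_eff = -2*contact_cap - 22.
This gives transmissibility = 4*contact_cap + 38.
Substituting into the hospital_load equation gives hospital_load = -16*contact_cap - 158.
Solve -16*contact_cap - 158 = -350: contact_cap = (-350 + 158) / -16 = 12.

contact_cap = 12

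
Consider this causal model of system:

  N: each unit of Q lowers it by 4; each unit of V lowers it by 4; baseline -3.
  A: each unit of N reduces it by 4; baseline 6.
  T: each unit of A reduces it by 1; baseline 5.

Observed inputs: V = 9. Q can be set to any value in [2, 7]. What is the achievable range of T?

-269 to -189

Substituting into the N equation gives N = -4*Q - 39.
Substituting into the A equation gives A = 16*Q + 162.
This gives T = -16*Q - 157.
Linear in Q, so extremes are at the endpoints: Q = 2 gives T = -189; Q = 7 gives T = -269.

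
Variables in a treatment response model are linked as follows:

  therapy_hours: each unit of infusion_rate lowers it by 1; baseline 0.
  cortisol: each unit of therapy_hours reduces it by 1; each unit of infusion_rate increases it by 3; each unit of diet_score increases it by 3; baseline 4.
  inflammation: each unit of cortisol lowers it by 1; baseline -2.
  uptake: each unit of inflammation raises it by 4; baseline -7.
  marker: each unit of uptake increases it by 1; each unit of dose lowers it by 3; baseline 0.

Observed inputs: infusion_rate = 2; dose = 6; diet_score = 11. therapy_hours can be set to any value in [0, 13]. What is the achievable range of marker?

Intervening on therapy_hours fixes its value directly, overriding its dependence on infusion_rate.
Substituting into the cortisol equation gives cortisol = -therapy_hours + 43.
So inflammation = therapy_hours - 45.
uptake becomes 4*therapy_hours - 187.
Substituting into the marker equation gives marker = 4*therapy_hours - 205.
Linear in therapy_hours, so extremes are at the endpoints: therapy_hours = 0 gives marker = -205; therapy_hours = 13 gives marker = -153.

-205 to -153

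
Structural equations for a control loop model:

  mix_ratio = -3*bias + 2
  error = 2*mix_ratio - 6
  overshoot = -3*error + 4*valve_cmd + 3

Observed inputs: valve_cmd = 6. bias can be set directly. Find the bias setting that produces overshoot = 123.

bias = 5

Substituting into the error equation gives error = -6*bias - 2.
This gives overshoot = 18*bias + 33.
Solve 18*bias + 33 = 123: bias = (123 - 33) / 18 = 5.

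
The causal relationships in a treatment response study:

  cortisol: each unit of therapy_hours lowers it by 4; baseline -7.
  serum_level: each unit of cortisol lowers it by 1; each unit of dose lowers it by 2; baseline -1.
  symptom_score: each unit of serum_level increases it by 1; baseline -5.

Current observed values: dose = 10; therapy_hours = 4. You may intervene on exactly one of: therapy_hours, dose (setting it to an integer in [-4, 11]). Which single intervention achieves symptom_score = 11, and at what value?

set dose = 3

Intervening on therapy_hours: symptom_score = 4*therapy_hours - 19. Reaching 11 requires therapy_hours = 15/2, not an integer.
Intervening on dose: with other inputs at their observed values, symptom_score = -2*dose + 17. Solving for 11 gives dose = 3, within [-4, 11].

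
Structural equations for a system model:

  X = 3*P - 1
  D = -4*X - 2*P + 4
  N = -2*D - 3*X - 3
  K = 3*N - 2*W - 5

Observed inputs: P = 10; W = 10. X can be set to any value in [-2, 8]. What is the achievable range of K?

Intervening on X fixes its value directly, overriding its dependence on P.
Substituting into the D equation gives D = -4*X - 16.
N becomes 5*X + 29.
Substituting into the K equation gives K = 15*X + 62.
Linear in X, so extremes are at the endpoints: X = -2 gives K = 32; X = 8 gives K = 182.

32 to 182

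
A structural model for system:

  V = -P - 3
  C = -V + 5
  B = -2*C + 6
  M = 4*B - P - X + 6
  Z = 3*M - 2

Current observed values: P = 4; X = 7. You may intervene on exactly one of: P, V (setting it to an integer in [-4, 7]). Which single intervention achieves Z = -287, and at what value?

set P = 6

Intervening on P: with other inputs at their observed values, Z = -27*P - 125. Solving for -287 gives P = 6, within [-4, 7].
Intervening on V: Z = 24*V - 65. Reaching -287 requires V = -37/4, not an integer.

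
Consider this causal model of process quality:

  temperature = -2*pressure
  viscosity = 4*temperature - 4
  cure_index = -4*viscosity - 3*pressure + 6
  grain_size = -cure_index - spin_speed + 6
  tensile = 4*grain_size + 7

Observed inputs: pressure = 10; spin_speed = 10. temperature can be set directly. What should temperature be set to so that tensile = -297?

temperature = -5

Intervening on temperature fixes its value directly, overriding its dependence on pressure.
Substituting into the cure_index equation gives cure_index = -16*temperature - 8.
Substituting into the grain_size equation gives grain_size = 16*temperature + 4.
So tensile = 64*temperature + 23.
Solve 64*temperature + 23 = -297: temperature = (-297 - 23) / 64 = -5.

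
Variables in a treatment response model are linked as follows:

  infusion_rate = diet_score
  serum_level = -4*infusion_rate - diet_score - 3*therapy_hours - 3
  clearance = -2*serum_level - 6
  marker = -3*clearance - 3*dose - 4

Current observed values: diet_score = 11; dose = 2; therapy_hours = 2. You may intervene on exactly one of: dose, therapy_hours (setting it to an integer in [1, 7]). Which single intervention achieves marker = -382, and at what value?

set dose = 4

Intervening on dose: with other inputs at their observed values, marker = -3*dose - 370. Solving for -382 gives dose = 4, within [1, 7].
Intervening on therapy_hours: marker = -18*therapy_hours - 340. Reaching -382 requires therapy_hours = 7/3, not an integer.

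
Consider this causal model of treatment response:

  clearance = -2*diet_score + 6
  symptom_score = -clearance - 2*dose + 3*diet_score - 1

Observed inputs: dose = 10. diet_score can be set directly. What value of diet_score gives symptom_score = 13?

diet_score = 8

Substituting into the symptom_score equation gives symptom_score = 5*diet_score - 27.
Solve 5*diet_score - 27 = 13: diet_score = (13 + 27) / 5 = 8.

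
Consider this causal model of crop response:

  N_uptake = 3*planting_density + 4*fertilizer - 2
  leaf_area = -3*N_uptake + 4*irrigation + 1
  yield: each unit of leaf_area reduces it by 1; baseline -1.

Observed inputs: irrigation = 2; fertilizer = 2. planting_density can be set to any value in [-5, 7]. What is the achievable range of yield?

Substituting into the N_uptake equation gives N_uptake = 3*planting_density + 6.
Substituting into the leaf_area equation gives leaf_area = -9*planting_density - 9.
yield becomes 9*planting_density + 8.
Linear in planting_density, so extremes are at the endpoints: planting_density = -5 gives yield = -37; planting_density = 7 gives yield = 71.

-37 to 71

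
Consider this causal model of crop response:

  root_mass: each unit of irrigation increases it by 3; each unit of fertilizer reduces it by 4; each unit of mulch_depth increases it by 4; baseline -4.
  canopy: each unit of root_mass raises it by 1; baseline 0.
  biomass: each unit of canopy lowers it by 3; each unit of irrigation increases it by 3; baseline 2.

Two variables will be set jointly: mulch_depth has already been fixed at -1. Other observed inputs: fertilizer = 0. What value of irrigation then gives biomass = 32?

irrigation = -1

With mulch_depth held at -1:
Substituting into the root_mass equation gives root_mass = 3*irrigation - 8.
Substituting into the canopy equation gives canopy = 3*irrigation - 8.
Substituting into the biomass equation gives biomass = -6*irrigation + 26.
Solve -6*irrigation + 26 = 32: irrigation = (32 - 26) / -6 = -1.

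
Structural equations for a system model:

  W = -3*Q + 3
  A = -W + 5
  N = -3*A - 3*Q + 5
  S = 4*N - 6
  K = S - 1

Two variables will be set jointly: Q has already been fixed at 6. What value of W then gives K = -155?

With Q held at 6:
Intervening on W fixes its value directly, overriding its dependence on Q.
Substituting into the N equation gives N = 3*W - 28.
Substituting into the S equation gives S = 12*W - 118.
So K = 12*W - 119.
Solve 12*W - 119 = -155: W = (-155 + 119) / 12 = -3.

W = -3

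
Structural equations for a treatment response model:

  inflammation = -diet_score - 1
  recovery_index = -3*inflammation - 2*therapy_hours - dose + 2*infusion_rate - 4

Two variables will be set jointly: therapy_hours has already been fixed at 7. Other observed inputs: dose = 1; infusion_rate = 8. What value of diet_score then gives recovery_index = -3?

diet_score = -1

With therapy_hours held at 7:
Substituting into the recovery_index equation gives recovery_index = 3*diet_score.
Solve 3*diet_score = -3: diet_score = -3 / 3 = -1.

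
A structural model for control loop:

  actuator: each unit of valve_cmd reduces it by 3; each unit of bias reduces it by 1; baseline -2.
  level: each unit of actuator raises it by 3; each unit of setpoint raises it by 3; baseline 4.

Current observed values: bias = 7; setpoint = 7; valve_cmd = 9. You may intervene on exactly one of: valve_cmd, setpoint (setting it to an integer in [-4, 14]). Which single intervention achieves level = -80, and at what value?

Intervening on valve_cmd: level = -9*valve_cmd - 2. Reaching -80 requires valve_cmd = 26/3, not an integer.
Intervening on setpoint: with other inputs at their observed values, level = 3*setpoint - 104. Solving for -80 gives setpoint = 8, within [-4, 14].

set setpoint = 8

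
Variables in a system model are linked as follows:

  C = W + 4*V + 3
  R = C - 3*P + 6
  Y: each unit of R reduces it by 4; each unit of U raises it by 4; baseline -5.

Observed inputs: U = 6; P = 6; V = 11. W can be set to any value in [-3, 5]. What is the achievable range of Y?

-141 to -109

Substituting into the C equation gives C = W + 47.
Substituting into the R equation gives R = W + 35.
Substituting into the Y equation gives Y = -4*W - 121.
Linear in W, so extremes are at the endpoints: W = -3 gives Y = -109; W = 5 gives Y = -141.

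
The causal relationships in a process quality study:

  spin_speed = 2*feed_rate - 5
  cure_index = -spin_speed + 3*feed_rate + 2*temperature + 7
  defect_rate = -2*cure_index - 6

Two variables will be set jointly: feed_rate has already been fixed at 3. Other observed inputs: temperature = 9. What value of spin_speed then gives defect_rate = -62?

With feed_rate held at 3:
Intervening on spin_speed fixes its value directly, overriding its dependence on feed_rate.
Substituting into the cure_index equation gives cure_index = -spin_speed + 34.
Substituting into the defect_rate equation gives defect_rate = 2*spin_speed - 74.
Solve 2*spin_speed - 74 = -62: spin_speed = (-62 + 74) / 2 = 6.

spin_speed = 6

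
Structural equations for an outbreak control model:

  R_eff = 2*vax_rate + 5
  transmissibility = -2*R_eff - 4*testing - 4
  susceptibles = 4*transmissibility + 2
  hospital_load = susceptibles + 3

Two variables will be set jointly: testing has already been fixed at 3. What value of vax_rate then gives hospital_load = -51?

With testing held at 3:
Substituting into the transmissibility equation gives transmissibility = -4*vax_rate - 26.
So susceptibles = -16*vax_rate - 102.
So hospital_load = -16*vax_rate - 99.
Solve -16*vax_rate - 99 = -51: vax_rate = (-51 + 99) / -16 = -3.

vax_rate = -3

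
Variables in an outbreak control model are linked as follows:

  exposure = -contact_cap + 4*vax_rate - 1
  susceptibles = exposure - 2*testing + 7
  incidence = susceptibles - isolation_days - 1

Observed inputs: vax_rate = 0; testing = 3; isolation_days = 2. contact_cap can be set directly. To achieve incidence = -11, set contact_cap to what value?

Substituting into the exposure equation gives exposure = -contact_cap - 1.
This gives susceptibles = -contact_cap.
Substituting into the incidence equation gives incidence = -contact_cap - 3.
Solve -contact_cap - 3 = -11: contact_cap = (-11 + 3) / -1 = 8.

contact_cap = 8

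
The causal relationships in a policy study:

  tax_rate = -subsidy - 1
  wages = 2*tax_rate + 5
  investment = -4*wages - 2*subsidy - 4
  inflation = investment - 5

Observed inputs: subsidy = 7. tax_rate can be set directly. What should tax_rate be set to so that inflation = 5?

tax_rate = -6

Intervening on tax_rate fixes its value directly, overriding its dependence on subsidy.
Substituting into the investment equation gives investment = -8*tax_rate - 38.
inflation becomes -8*tax_rate - 43.
Solve -8*tax_rate - 43 = 5: tax_rate = (5 + 43) / -8 = -6.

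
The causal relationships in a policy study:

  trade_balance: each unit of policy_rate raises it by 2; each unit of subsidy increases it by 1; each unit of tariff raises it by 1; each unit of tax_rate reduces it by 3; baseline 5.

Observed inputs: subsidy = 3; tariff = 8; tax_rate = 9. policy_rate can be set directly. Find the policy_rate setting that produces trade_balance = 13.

Substituting into the trade_balance equation gives trade_balance = 2*policy_rate - 11.
Solve 2*policy_rate - 11 = 13: policy_rate = (13 + 11) / 2 = 12.

policy_rate = 12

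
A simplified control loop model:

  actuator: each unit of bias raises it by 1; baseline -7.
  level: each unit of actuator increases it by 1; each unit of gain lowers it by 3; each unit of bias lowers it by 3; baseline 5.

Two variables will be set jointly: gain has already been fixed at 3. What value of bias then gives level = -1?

With gain held at 3:
Substituting into the level equation gives level = -2*bias - 11.
Solve -2*bias - 11 = -1: bias = (-1 + 11) / -2 = -5.

bias = -5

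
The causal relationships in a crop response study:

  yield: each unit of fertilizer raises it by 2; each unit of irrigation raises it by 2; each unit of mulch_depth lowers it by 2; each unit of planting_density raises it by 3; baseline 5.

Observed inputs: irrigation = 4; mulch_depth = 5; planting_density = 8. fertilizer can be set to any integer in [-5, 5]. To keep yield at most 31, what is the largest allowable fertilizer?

Substituting into the yield equation gives yield = 2*fertilizer + 27.
Require 2*fertilizer + 27 ≤ 31, so fertilizer ≤ 2.
The largest integer in [-5, 5] satisfying this is 2.

fertilizer = 2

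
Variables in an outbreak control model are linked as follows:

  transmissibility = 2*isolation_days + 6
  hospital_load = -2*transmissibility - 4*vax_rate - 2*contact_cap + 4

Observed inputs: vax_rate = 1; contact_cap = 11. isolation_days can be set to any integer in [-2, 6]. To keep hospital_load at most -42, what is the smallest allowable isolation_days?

isolation_days = 2

Substituting into the hospital_load equation gives hospital_load = -4*isolation_days - 34.
Require -4*isolation_days - 34 ≤ -42, so isolation_days ≥ 2.
The smallest integer in [-2, 6] satisfying this is 2.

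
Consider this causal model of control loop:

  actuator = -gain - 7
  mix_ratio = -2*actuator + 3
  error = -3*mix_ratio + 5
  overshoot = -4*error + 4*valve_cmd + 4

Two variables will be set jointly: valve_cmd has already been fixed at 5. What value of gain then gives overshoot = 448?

gain = 10

With valve_cmd held at 5:
Substituting into the mix_ratio equation gives mix_ratio = 2*gain + 17.
Substituting into the error equation gives error = -6*gain - 46.
This gives overshoot = 24*gain + 208.
Solve 24*gain + 208 = 448: gain = (448 - 208) / 24 = 10.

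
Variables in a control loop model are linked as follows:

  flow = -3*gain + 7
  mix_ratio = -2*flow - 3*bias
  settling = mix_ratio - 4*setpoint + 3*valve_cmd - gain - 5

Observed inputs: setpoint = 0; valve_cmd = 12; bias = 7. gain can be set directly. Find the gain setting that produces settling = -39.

Substituting into the mix_ratio equation gives mix_ratio = 6*gain - 35.
Substituting into the settling equation gives settling = 5*gain - 4.
Solve 5*gain - 4 = -39: gain = (-39 + 4) / 5 = -7.

gain = -7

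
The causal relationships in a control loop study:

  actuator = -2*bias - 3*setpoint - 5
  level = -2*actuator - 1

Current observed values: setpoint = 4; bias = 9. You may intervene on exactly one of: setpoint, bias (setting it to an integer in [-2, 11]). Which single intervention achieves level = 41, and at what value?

set bias = 2

Intervening on setpoint: level = 6*setpoint + 45. Reaching 41 requires setpoint = -2/3, not an integer.
Intervening on bias: with other inputs at their observed values, level = 4*bias + 33. Solving for 41 gives bias = 2, within [-2, 11].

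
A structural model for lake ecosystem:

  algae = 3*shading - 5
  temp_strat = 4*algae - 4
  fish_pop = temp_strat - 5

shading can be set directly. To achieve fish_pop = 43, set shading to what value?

shading = 6

Substituting into the temp_strat equation gives temp_strat = 12*shading - 24.
This gives fish_pop = 12*shading - 29.
Solve 12*shading - 29 = 43: shading = (43 + 29) / 12 = 6.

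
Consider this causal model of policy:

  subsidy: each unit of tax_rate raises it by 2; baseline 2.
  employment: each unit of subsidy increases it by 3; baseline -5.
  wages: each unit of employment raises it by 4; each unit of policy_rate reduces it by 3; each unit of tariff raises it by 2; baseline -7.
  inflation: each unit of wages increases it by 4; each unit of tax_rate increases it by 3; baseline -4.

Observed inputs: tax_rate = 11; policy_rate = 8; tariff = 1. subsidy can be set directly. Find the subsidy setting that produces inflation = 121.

Intervening on subsidy fixes its value directly, overriding its dependence on tax_rate.
Substituting into the wages equation gives wages = 12*subsidy - 49.
So inflation = 48*subsidy - 167.
Solve 48*subsidy - 167 = 121: subsidy = (121 + 167) / 48 = 6.

subsidy = 6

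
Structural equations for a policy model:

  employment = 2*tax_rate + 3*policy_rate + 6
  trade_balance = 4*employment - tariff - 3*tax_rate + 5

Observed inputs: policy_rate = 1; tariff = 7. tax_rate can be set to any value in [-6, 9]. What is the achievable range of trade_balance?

4 to 79

Substituting into the employment equation gives employment = 2*tax_rate + 9.
Substituting into the trade_balance equation gives trade_balance = 5*tax_rate + 34.
Linear in tax_rate, so extremes are at the endpoints: tax_rate = -6 gives trade_balance = 4; tax_rate = 9 gives trade_balance = 79.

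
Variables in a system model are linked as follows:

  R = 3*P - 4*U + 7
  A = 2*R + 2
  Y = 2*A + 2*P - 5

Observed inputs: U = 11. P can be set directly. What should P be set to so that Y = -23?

P = 9

Substituting into the R equation gives R = 3*P - 37.
Substituting into the A equation gives A = 6*P - 72.
Y becomes 14*P - 149.
Solve 14*P - 149 = -23: P = (-23 + 149) / 14 = 9.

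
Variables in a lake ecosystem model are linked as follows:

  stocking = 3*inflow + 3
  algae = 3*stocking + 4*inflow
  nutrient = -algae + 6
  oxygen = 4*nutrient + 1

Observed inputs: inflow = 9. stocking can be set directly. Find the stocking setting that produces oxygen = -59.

Intervening on stocking fixes its value directly, overriding its dependence on inflow.
Substituting into the algae equation gives algae = 3*stocking + 36.
This gives nutrient = -3*stocking - 30.
So oxygen = -12*stocking - 119.
Solve -12*stocking - 119 = -59: stocking = (-59 + 119) / -12 = -5.

stocking = -5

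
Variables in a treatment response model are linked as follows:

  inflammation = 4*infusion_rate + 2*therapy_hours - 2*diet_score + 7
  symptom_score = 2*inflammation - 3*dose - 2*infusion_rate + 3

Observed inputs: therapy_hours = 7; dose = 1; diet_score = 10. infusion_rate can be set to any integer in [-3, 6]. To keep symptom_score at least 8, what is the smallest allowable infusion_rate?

infusion_rate = 1

Substituting into the inflammation equation gives inflammation = 4*infusion_rate + 1.
Substituting into the symptom_score equation gives symptom_score = 6*infusion_rate + 2.
Require 6*infusion_rate + 2 ≥ 8, so infusion_rate ≥ 1.
The smallest integer in [-3, 6] satisfying this is 1.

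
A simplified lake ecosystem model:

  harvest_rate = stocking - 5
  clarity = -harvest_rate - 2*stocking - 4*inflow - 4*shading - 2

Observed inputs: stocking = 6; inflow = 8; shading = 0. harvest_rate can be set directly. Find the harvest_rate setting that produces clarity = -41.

harvest_rate = -5

Intervening on harvest_rate fixes its value directly, overriding its dependence on stocking.
Substituting into the clarity equation gives clarity = -harvest_rate - 46.
Solve -harvest_rate - 46 = -41: harvest_rate = (-41 + 46) / -1 = -5.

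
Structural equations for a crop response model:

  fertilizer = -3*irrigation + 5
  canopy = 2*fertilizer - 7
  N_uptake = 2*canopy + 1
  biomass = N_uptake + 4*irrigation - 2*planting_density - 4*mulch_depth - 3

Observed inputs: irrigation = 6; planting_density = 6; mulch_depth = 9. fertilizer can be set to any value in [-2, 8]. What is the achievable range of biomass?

-48 to -8

Intervening on fertilizer fixes its value directly, overriding its dependence on irrigation.
Substituting into the N_uptake equation gives N_uptake = 4*fertilizer - 13.
Substituting into the biomass equation gives biomass = 4*fertilizer - 40.
Linear in fertilizer, so extremes are at the endpoints: fertilizer = -2 gives biomass = -48; fertilizer = 8 gives biomass = -8.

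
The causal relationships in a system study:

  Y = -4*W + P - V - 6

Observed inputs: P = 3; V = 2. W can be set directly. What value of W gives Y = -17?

Substituting into the Y equation gives Y = -4*W - 5.
Solve -4*W - 5 = -17: W = (-17 + 5) / -4 = 3.

W = 3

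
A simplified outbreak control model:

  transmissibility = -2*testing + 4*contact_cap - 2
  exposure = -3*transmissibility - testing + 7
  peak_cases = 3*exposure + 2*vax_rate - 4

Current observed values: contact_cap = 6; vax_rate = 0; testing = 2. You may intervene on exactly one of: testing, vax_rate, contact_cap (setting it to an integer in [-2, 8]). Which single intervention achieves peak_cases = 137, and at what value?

Intervening on testing: peak_cases = 15*testing - 181. Reaching 137 requires testing = 106/5, not an integer.
Intervening on vax_rate: peak_cases = 2*vax_rate - 151. Reaching 137 requires vax_rate = 144, outside [-2, 8].
Intervening on contact_cap: with other inputs at their observed values, peak_cases = -36*contact_cap + 65. Solving for 137 gives contact_cap = -2, within [-2, 8].

set contact_cap = -2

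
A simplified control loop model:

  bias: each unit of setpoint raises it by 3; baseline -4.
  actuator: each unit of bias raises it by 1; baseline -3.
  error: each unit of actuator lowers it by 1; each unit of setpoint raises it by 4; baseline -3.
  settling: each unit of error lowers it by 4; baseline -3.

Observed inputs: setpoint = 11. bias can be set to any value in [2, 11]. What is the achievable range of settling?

Intervening on bias fixes its value directly, overriding its dependence on setpoint.
Substituting into the error equation gives error = -bias + 44.
Substituting into the settling equation gives settling = 4*bias - 179.
Linear in bias, so extremes are at the endpoints: bias = 2 gives settling = -171; bias = 11 gives settling = -135.

-171 to -135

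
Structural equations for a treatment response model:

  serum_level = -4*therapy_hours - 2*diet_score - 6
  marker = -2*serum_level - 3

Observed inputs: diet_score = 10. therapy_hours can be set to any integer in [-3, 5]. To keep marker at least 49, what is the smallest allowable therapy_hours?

Substituting into the serum_level equation gives serum_level = -4*therapy_hours - 26.
Substituting into the marker equation gives marker = 8*therapy_hours + 49.
Require 8*therapy_hours + 49 ≥ 49, so therapy_hours ≥ 0.
The smallest integer in [-3, 5] satisfying this is 0.

therapy_hours = 0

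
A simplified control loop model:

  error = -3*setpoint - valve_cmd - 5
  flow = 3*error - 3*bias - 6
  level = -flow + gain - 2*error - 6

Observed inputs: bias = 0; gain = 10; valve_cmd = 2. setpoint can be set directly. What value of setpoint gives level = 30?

setpoint = -1

Substituting into the error equation gives error = -3*setpoint - 7.
Substituting into the flow equation gives flow = -9*setpoint - 27.
So level = 15*setpoint + 45.
Solve 15*setpoint + 45 = 30: setpoint = (30 - 45) / 15 = -1.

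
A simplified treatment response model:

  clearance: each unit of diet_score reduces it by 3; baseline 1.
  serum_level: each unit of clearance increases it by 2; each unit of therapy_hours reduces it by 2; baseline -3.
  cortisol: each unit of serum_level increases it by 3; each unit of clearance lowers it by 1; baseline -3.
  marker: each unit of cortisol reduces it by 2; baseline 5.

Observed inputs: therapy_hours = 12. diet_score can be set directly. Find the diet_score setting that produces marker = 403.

Substituting into the serum_level equation gives serum_level = -6*diet_score - 25.
Substituting into the cortisol equation gives cortisol = -15*diet_score - 79.
Substituting into the marker equation gives marker = 30*diet_score + 163.
Solve 30*diet_score + 163 = 403: diet_score = (403 - 163) / 30 = 8.

diet_score = 8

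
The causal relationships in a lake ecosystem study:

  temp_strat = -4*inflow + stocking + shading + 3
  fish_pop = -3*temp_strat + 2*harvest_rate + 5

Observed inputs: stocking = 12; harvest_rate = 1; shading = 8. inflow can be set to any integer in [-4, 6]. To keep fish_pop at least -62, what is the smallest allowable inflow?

inflow = 0

Substituting into the temp_strat equation gives temp_strat = -4*inflow + 23.
This gives fish_pop = 12*inflow - 62.
Require 12*inflow - 62 ≥ -62, so inflow ≥ 0.
The smallest integer in [-4, 6] satisfying this is 0.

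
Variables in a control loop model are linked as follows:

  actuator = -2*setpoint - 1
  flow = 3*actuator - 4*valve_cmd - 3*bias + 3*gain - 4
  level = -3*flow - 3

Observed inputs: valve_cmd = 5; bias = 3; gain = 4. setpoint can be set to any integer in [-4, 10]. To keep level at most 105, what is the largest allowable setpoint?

Substituting into the flow equation gives flow = -6*setpoint - 24.
Substituting into the level equation gives level = 18*setpoint + 69.
Require 18*setpoint + 69 ≤ 105, so setpoint ≤ 2.
The largest integer in [-4, 10] satisfying this is 2.

setpoint = 2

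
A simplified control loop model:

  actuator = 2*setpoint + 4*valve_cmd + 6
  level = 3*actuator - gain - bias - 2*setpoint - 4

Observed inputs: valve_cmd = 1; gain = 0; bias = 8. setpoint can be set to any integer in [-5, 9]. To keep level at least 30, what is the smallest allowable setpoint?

setpoint = 3

Substituting into the actuator equation gives actuator = 2*setpoint + 10.
So level = 4*setpoint + 18.
Require 4*setpoint + 18 ≥ 30, so setpoint ≥ 3.
The smallest integer in [-5, 9] satisfying this is 3.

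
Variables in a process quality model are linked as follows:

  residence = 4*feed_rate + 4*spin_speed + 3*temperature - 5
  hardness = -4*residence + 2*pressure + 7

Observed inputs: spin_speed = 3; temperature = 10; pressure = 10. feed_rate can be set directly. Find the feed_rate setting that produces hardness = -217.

feed_rate = 6

Substituting into the residence equation gives residence = 4*feed_rate + 37.
hardness becomes -16*feed_rate - 121.
Solve -16*feed_rate - 121 = -217: feed_rate = (-217 + 121) / -16 = 6.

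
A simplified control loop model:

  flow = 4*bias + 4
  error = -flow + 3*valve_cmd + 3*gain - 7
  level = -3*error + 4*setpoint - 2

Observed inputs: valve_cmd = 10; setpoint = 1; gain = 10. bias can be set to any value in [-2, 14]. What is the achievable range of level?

Substituting into the error equation gives error = -4*bias + 49.
This gives level = 12*bias - 145.
Linear in bias, so extremes are at the endpoints: bias = -2 gives level = -169; bias = 14 gives level = 23.

-169 to 23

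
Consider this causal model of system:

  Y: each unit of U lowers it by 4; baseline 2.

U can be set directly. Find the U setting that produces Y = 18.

U = -4

Solve -4*U + 2 = 18: U = (18 - 2) / -4 = -4.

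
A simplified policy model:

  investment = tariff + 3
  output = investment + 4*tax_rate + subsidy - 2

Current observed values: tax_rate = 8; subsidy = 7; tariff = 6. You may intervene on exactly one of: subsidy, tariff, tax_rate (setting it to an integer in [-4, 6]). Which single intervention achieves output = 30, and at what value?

Intervening on subsidy: output = subsidy + 39. Reaching 30 requires subsidy = -9, outside [-4, 6].
Intervening on tariff: output = tariff + 40. Reaching 30 requires tariff = -10, outside [-4, 6].
Intervening on tax_rate: with other inputs at their observed values, output = 4*tax_rate + 14. Solving for 30 gives tax_rate = 4, within [-4, 6].

set tax_rate = 4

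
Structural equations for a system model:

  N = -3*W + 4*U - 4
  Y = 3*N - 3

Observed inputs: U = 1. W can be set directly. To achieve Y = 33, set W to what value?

W = -4

Substituting into the N equation gives N = -3*W.
This gives Y = -9*W - 3.
Solve -9*W - 3 = 33: W = (33 + 3) / -9 = -4.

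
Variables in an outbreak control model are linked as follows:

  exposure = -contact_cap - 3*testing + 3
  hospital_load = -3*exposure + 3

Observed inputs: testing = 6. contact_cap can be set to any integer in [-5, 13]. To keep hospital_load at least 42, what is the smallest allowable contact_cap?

contact_cap = -2

Substituting into the exposure equation gives exposure = -contact_cap - 15.
Substituting into the hospital_load equation gives hospital_load = 3*contact_cap + 48.
Require 3*contact_cap + 48 ≥ 42, so contact_cap ≥ -2.
The smallest integer in [-5, 13] satisfying this is -2.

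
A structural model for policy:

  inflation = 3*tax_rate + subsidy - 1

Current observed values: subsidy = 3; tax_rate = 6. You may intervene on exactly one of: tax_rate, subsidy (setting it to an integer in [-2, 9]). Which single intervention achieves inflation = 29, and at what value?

Intervening on tax_rate: with other inputs at their observed values, inflation = 3*tax_rate + 2. Solving for 29 gives tax_rate = 9, within [-2, 9].
Intervening on subsidy: inflation = subsidy + 17. Reaching 29 requires subsidy = 12, outside [-2, 9].

set tax_rate = 9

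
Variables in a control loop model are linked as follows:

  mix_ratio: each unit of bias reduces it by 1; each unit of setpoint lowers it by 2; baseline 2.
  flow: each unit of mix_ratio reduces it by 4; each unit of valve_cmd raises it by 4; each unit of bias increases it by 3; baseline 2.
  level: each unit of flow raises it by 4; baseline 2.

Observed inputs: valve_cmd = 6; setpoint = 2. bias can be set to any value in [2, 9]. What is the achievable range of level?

194 to 390

Substituting into the mix_ratio equation gives mix_ratio = -bias - 2.
Substituting into the flow equation gives flow = 7*bias + 34.
Substituting into the level equation gives level = 28*bias + 138.
Linear in bias, so extremes are at the endpoints: bias = 2 gives level = 194; bias = 9 gives level = 390.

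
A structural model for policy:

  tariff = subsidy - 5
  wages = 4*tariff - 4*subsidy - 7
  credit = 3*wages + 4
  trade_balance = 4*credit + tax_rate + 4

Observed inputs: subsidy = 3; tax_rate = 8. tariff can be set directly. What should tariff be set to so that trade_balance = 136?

Intervening on tariff fixes its value directly, overriding its dependence on subsidy.
Substituting into the wages equation gives wages = 4*tariff - 19.
So credit = 12*tariff - 53.
Substituting into the trade_balance equation gives trade_balance = 48*tariff - 200.
Solve 48*tariff - 200 = 136: tariff = (136 + 200) / 48 = 7.

tariff = 7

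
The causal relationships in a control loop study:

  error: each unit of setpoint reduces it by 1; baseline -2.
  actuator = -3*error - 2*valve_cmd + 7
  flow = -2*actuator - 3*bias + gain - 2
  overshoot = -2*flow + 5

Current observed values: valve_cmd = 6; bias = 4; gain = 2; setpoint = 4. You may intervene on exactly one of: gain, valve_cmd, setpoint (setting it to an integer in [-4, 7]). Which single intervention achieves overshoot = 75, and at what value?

set gain = 5

Intervening on gain: with other inputs at their observed values, overshoot = -2*gain + 85. Solving for 75 gives gain = 5, within [-4, 7].
Intervening on valve_cmd: overshoot = -8*valve_cmd + 129. Reaching 75 requires valve_cmd = 27/4, not an integer.
Intervening on setpoint: overshoot = 12*setpoint + 33. Reaching 75 requires setpoint = 7/2, not an integer.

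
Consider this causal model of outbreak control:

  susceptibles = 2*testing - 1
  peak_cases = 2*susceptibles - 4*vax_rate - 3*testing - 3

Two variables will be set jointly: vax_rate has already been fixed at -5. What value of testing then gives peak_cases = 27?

With vax_rate held at -5:
Substituting into the peak_cases equation gives peak_cases = testing + 15.
Solve testing + 15 = 27: testing = (27 - 15) / 1 = 12.

testing = 12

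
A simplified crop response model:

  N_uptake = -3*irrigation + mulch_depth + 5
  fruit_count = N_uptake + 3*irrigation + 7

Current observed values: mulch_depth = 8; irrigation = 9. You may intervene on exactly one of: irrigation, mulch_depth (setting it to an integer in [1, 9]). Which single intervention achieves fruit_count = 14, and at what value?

set mulch_depth = 2

Intervening on irrigation: the paths from irrigation to fruit_count cancel (net effect zero), leaving fruit_count = 20; 14 is unreachable this way.
Intervening on mulch_depth: with other inputs at their observed values, fruit_count = mulch_depth + 12. Solving for 14 gives mulch_depth = 2, within [1, 9].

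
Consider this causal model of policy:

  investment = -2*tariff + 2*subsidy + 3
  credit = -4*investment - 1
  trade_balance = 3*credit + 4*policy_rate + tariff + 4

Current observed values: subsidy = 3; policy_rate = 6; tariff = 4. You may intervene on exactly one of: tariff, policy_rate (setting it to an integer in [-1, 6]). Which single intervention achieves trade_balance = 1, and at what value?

set policy_rate = 2

Intervening on tariff: trade_balance = 25*tariff - 83. Reaching 1 requires tariff = 84/25, not an integer.
Intervening on policy_rate: with other inputs at their observed values, trade_balance = 4*policy_rate - 7. Solving for 1 gives policy_rate = 2, within [-1, 6].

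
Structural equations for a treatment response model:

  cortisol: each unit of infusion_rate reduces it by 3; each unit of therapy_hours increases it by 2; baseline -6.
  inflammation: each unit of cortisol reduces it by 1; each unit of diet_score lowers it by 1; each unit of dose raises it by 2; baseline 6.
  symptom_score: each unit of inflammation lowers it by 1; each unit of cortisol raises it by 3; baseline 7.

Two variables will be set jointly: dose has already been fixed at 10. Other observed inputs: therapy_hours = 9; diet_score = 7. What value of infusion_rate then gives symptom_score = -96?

With dose held at 10:
Substituting into the cortisol equation gives cortisol = -3*infusion_rate + 12.
inflammation becomes 3*infusion_rate + 7.
Substituting into the symptom_score equation gives symptom_score = -12*infusion_rate + 36.
Solve -12*infusion_rate + 36 = -96: infusion_rate = (-96 - 36) / -12 = 11.

infusion_rate = 11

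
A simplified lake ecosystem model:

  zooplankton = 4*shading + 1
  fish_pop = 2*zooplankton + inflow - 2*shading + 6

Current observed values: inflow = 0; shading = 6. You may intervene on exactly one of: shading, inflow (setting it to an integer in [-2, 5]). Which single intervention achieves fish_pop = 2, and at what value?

set shading = -1

Intervening on shading: with other inputs at their observed values, fish_pop = 6*shading + 8. Solving for 2 gives shading = -1, within [-2, 5].
Intervening on inflow: fish_pop = inflow + 44. Reaching 2 requires inflow = -42, outside [-2, 5].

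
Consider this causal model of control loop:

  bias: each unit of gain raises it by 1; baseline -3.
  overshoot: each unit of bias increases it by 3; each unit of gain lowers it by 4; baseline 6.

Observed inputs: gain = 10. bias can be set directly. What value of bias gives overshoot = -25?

bias = 3

Intervening on bias fixes its value directly, overriding its dependence on gain.
Substituting into the overshoot equation gives overshoot = 3*bias - 34.
Solve 3*bias - 34 = -25: bias = (-25 + 34) / 3 = 3.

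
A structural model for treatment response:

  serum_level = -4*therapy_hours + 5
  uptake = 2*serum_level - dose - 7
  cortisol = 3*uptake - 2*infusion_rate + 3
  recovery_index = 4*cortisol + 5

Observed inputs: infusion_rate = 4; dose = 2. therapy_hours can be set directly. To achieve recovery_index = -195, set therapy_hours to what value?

therapy_hours = 2

Substituting into the uptake equation gives uptake = -8*therapy_hours + 1.
Substituting into the cortisol equation gives cortisol = -24*therapy_hours - 2.
Substituting into the recovery_index equation gives recovery_index = -96*therapy_hours - 3.
Solve -96*therapy_hours - 3 = -195: therapy_hours = (-195 + 3) / -96 = 2.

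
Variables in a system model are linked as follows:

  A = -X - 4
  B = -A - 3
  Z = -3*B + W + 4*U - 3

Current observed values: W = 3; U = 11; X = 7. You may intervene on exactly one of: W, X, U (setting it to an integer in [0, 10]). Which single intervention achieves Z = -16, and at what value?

set U = 2

Intervening on W: Z = W + 17. Reaching -16 requires W = -33, outside [0, 10].
Intervening on X: Z = -3*X + 41. Reaching -16 requires X = 19, outside [0, 10].
Intervening on U: with other inputs at their observed values, Z = 4*U - 24. Solving for -16 gives U = 2, within [0, 10].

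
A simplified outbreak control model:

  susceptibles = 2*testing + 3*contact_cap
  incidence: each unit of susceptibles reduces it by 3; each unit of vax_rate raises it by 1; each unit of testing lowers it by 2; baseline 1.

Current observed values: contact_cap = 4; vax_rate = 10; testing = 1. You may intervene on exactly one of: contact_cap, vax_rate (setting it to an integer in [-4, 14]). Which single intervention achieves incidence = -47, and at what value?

Intervening on contact_cap: incidence = -9*contact_cap + 3. Reaching -47 requires contact_cap = 50/9, not an integer.
Intervening on vax_rate: with other inputs at their observed values, incidence = vax_rate - 43. Solving for -47 gives vax_rate = -4, within [-4, 14].

set vax_rate = -4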